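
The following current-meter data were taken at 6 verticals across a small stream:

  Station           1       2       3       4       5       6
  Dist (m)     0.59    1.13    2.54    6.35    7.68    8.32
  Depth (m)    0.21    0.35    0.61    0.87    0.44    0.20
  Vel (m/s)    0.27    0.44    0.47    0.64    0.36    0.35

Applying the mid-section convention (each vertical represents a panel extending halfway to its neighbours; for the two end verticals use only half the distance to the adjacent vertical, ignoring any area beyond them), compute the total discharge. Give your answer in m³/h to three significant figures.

w_1 = (1.13 − 0.59)/2 = 0.27 m; q_1 = 0.27 × 0.21 × 0.27 = 0.01531 m³/s
w_2 = (2.54 − 0.59)/2 = 0.975 m; q_2 = 0.44 × 0.35 × 0.975 = 0.1502 m³/s
w_3 = (6.35 − 1.13)/2 = 2.61 m; q_3 = 0.47 × 0.61 × 2.61 = 0.7483 m³/s
w_4 = (7.68 − 2.54)/2 = 2.57 m; q_4 = 0.64 × 0.87 × 2.57 = 1.431 m³/s
w_5 = (8.32 − 6.35)/2 = 0.985 m; q_5 = 0.36 × 0.44 × 0.985 = 0.1560 m³/s
w_6 = (8.32 − 7.68)/2 = 0.32 m; q_6 = 0.35 × 0.20 × 0.32 = 0.02240 m³/s
Q = Σ qᵢ = 2.523 m³/s
= 2.523 × 3600 = 9083 m³/h

9080 m³/h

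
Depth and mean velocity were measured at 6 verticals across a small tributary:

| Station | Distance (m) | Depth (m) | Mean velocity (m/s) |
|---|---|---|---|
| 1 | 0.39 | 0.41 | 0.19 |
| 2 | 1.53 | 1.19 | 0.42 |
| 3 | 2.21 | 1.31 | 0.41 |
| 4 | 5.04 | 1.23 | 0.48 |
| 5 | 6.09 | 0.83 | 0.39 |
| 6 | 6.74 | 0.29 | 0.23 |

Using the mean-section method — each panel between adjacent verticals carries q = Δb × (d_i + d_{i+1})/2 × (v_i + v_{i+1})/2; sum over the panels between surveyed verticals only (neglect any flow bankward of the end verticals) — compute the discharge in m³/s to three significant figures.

Panel 1-2: Δb = 1.14 m, d̄ = (0.41+1.19)/2 = 0.8, v̄ = (0.19+0.42)/2 = 0.305 → q = 1.14×0.8×0.305 = 0.2782 m³/s
Panel 2-3: Δb = 0.68 m, d̄ = (1.19+1.31)/2 = 1.25, v̄ = (0.42+0.41)/2 = 0.415 → q = 0.68×1.25×0.415 = 0.3528 m³/s
Panel 3-4: Δb = 2.83 m, d̄ = (1.31+1.23)/2 = 1.27, v̄ = (0.41+0.48)/2 = 0.445 → q = 2.83×1.27×0.445 = 1.599 m³/s
Panel 4-5: Δb = 1.05 m, d̄ = (1.23+0.83)/2 = 1.03, v̄ = (0.48+0.39)/2 = 0.435 → q = 1.05×1.03×0.435 = 0.4705 m³/s
Panel 5-6: Δb = 0.65 m, d̄ = (0.83+0.29)/2 = 0.56, v̄ = (0.39+0.23)/2 = 0.31 → q = 0.65×0.56×0.31 = 0.1128 m³/s
Q = Σ q = 2.814 m³/s

2.81 m³/s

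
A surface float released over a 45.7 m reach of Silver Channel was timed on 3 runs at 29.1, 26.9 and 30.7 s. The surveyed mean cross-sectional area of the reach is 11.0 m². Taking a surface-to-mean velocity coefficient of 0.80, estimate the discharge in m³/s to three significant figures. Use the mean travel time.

13.9 m³/s

t̄ = (29.1 + 26.9 + 30.7) / 3 = 28.9 s
v_surface = L / t̄ = 45.7 / 28.9 = 1.581 m/s
v_mean = 0.80 × 1.581 = 1.265 m/s
Q = A × v_mean = 11.0 × 1.265 = 13.92 m³/s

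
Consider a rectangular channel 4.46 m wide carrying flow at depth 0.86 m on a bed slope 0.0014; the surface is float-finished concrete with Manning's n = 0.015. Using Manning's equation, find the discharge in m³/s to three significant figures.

6.96 m³/s

A = b·y = 4.46 × 0.86 = 3.836 m²
P = b + 2y = 4.46 + 2×0.86 = 6.180 m
R = A/P = 3.836/6.180 = 0.6206 m
Q = (1/n)·A·R^(2/3)·S^(1/2) = (1/0.015) × 3.836 × 0.6206^(2/3) × 0.0014^(1/2) = 6.961 m³/s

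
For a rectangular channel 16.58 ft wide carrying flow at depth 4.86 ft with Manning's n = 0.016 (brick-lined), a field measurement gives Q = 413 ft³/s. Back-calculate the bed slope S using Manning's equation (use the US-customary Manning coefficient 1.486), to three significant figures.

A = b·y = 16.58 × 4.86 = 80.58 ft²
P = b + 2y = 16.58 + 2×4.86 = 26.30 ft
R = A/P = 80.58/26.30 = 3.064 ft
S = (Q·n / (1.486·A·R^(2/3)))² = (413×0.016 / (1.486×80.58×2.109))² = 0.0006844

0.000684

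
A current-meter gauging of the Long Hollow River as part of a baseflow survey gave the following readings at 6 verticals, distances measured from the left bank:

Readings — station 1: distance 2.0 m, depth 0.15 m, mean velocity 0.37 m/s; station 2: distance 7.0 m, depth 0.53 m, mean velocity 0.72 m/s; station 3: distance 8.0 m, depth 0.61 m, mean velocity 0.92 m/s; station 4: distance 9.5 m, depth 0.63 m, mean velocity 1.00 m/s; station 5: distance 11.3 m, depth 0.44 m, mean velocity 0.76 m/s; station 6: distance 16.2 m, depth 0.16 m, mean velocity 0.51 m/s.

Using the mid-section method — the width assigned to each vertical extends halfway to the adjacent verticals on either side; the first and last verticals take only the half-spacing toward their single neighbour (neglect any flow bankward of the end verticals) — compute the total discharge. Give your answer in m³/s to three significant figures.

4.34 m³/s

w_1 = (7.0 − 2.0)/2 = 2.5 m; q_1 = 0.37 × 0.15 × 2.5 = 0.1388 m³/s
w_2 = (8.0 − 2.0)/2 = 3 m; q_2 = 0.72 × 0.53 × 3 = 1.145 m³/s
w_3 = (9.5 − 7.0)/2 = 1.25 m; q_3 = 0.92 × 0.61 × 1.25 = 0.7015 m³/s
w_4 = (11.3 − 8.0)/2 = 1.65 m; q_4 = 1.00 × 0.63 × 1.65 = 1.040 m³/s
w_5 = (16.2 − 9.5)/2 = 3.35 m; q_5 = 0.76 × 0.44 × 3.35 = 1.120 m³/s
w_6 = (16.2 − 11.3)/2 = 2.45 m; q_6 = 0.51 × 0.16 × 2.45 = 0.1999 m³/s
Q = Σ qᵢ = 4.345 m³/s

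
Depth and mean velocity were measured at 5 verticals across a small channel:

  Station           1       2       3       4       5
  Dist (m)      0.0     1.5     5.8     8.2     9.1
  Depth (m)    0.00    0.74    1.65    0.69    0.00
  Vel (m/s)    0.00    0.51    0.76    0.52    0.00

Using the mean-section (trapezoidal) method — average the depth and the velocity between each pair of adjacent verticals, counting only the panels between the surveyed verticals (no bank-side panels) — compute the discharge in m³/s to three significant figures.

Panel 1-2: Δb = 1.5 m, d̄ = (0.00+0.74)/2 = 0.37, v̄ = (0.00+0.51)/2 = 0.255 → q = 1.5×0.37×0.255 = 0.1415 m³/s
Panel 2-3: Δb = 4.3 m, d̄ = (0.74+1.65)/2 = 1.195, v̄ = (0.51+0.76)/2 = 0.635 → q = 4.3×1.195×0.635 = 3.263 m³/s
Panel 3-4: Δb = 2.4 m, d̄ = (1.65+0.69)/2 = 1.17, v̄ = (0.76+0.52)/2 = 0.64 → q = 2.4×1.17×0.64 = 1.797 m³/s
Panel 4-5: Δb = 0.9 m, d̄ = (0.69+0.00)/2 = 0.345, v̄ = (0.52+0.00)/2 = 0.26 → q = 0.9×0.345×0.26 = 0.08073 m³/s
Q = Σ q = 5.282 m³/s

5.28 m³/s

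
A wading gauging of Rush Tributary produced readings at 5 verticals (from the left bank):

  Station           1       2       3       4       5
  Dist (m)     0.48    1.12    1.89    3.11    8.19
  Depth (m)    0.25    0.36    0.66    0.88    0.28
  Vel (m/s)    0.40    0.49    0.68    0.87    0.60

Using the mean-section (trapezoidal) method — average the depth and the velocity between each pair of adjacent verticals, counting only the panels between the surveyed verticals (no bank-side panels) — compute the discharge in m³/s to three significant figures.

Panel 1-2: Δb = 0.64 m, d̄ = (0.25+0.36)/2 = 0.305, v̄ = (0.40+0.49)/2 = 0.445 → q = 0.64×0.305×0.445 = 0.08686 m³/s
Panel 2-3: Δb = 0.77 m, d̄ = (0.36+0.66)/2 = 0.51, v̄ = (0.49+0.68)/2 = 0.585 → q = 0.77×0.51×0.585 = 0.2297 m³/s
Panel 3-4: Δb = 1.22 m, d̄ = (0.66+0.88)/2 = 0.77, v̄ = (0.68+0.87)/2 = 0.775 → q = 1.22×0.77×0.775 = 0.7280 m³/s
Panel 4-5: Δb = 5.08 m, d̄ = (0.88+0.28)/2 = 0.58, v̄ = (0.87+0.60)/2 = 0.735 → q = 5.08×0.58×0.735 = 2.166 m³/s
Q = Σ q = 3.210 m³/s

3.21 m³/s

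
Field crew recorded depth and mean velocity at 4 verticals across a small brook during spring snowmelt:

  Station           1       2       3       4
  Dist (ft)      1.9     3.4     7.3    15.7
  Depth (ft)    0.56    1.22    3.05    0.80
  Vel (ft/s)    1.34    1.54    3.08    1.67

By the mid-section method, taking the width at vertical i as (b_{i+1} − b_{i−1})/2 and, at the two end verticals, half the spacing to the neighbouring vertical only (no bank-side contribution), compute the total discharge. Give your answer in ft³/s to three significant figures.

w_1 = (3.4 − 1.9)/2 = 0.75 ft; q_1 = 1.34 × 0.56 × 0.75 = 0.5628 ft³/s
w_2 = (7.3 − 1.9)/2 = 2.7 ft; q_2 = 1.54 × 1.22 × 2.7 = 5.073 ft³/s
w_3 = (15.7 − 3.4)/2 = 6.15 ft; q_3 = 3.08 × 3.05 × 6.15 = 57.77 ft³/s
w_4 = (15.7 − 7.3)/2 = 4.2 ft; q_4 = 1.67 × 0.80 × 4.2 = 5.611 ft³/s
Q = Σ qᵢ = 69.02 ft³/s

69.0 ft³/s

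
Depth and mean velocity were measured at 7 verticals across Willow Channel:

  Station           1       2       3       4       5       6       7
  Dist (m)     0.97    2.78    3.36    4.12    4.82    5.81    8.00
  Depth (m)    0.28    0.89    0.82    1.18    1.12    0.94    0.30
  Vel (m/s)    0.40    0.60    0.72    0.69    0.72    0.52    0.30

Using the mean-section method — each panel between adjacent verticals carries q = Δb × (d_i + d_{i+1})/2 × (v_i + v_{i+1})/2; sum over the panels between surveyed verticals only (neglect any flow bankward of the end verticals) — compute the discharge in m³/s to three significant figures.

Panel 1-2: Δb = 1.81 m, d̄ = (0.28+0.89)/2 = 0.585, v̄ = (0.40+0.60)/2 = 0.5 → q = 1.81×0.585×0.5 = 0.5294 m³/s
Panel 2-3: Δb = 0.58 m, d̄ = (0.89+0.82)/2 = 0.855, v̄ = (0.60+0.72)/2 = 0.66 → q = 0.58×0.855×0.66 = 0.3273 m³/s
Panel 3-4: Δb = 0.76 m, d̄ = (0.82+1.18)/2 = 1, v̄ = (0.72+0.69)/2 = 0.705 → q = 0.76×1×0.705 = 0.5358 m³/s
Panel 4-5: Δb = 0.7 m, d̄ = (1.18+1.12)/2 = 1.15, v̄ = (0.69+0.72)/2 = 0.705 → q = 0.7×1.15×0.705 = 0.5675 m³/s
Panel 5-6: Δb = 0.99 m, d̄ = (1.12+0.94)/2 = 1.03, v̄ = (0.72+0.52)/2 = 0.62 → q = 0.99×1.03×0.62 = 0.6322 m³/s
Panel 6-7: Δb = 2.19 m, d̄ = (0.94+0.30)/2 = 0.62, v̄ = (0.52+0.30)/2 = 0.41 → q = 2.19×0.62×0.41 = 0.5567 m³/s
Q = Σ q = 3.149 m³/s

3.15 m³/s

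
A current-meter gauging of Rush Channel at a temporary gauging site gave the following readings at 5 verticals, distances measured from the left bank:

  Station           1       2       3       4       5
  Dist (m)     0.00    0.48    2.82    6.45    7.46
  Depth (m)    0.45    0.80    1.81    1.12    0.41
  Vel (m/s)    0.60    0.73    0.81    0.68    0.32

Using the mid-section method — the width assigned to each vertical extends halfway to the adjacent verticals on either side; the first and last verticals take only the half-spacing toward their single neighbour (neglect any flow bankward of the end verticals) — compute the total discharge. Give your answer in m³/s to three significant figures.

7.10 m³/s

w_1 = (0.48 − 0.00)/2 = 0.24 m; q_1 = 0.60 × 0.45 × 0.24 = 0.06480 m³/s
w_2 = (2.82 − 0.00)/2 = 1.41 m; q_2 = 0.73 × 0.80 × 1.41 = 0.8234 m³/s
w_3 = (6.45 − 0.48)/2 = 2.985 m; q_3 = 0.81 × 1.81 × 2.985 = 4.376 m³/s
w_4 = (7.46 − 2.82)/2 = 2.32 m; q_4 = 0.68 × 1.12 × 2.32 = 1.767 m³/s
w_5 = (7.46 − 6.45)/2 = 0.505 m; q_5 = 0.32 × 0.41 × 0.505 = 0.06626 m³/s
Q = Σ qᵢ = 7.098 m³/s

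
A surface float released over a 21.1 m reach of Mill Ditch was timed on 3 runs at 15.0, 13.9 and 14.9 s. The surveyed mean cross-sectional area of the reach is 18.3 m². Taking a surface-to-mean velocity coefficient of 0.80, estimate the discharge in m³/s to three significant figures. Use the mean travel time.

21.2 m³/s

t̄ = (15.0 + 13.9 + 14.9) / 3 = 14.6 s
v_surface = L / t̄ = 21.1 / 14.6 = 1.445 m/s
v_mean = 0.80 × 1.445 = 1.156 m/s
Q = A × v_mean = 18.3 × 1.156 = 21.16 m³/s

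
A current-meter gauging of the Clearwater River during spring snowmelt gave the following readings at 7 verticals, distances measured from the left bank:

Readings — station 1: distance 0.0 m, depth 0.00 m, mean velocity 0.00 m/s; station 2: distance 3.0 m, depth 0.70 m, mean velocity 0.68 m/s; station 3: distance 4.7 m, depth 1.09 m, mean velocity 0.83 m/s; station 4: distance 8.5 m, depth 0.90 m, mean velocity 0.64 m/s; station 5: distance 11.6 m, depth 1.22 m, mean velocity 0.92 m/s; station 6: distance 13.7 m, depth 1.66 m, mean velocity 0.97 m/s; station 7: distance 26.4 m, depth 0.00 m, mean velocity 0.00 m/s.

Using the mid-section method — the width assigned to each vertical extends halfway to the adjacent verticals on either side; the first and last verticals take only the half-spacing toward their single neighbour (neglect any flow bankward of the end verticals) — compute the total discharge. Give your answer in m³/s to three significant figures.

20.4 m³/s

w_2 = (4.7 − 0.0)/2 = 2.35 m; q_2 = 0.68 × 0.70 × 2.35 = 1.119 m³/s
w_3 = (8.5 − 3.0)/2 = 2.75 m; q_3 = 0.83 × 1.09 × 2.75 = 2.488 m³/s
w_4 = (11.6 − 4.7)/2 = 3.45 m; q_4 = 0.64 × 0.90 × 3.45 = 1.987 m³/s
w_5 = (13.7 − 8.5)/2 = 2.6 m; q_5 = 0.92 × 1.22 × 2.6 = 2.918 m³/s
w_6 = (26.4 − 11.6)/2 = 7.4 m; q_6 = 0.97 × 1.66 × 7.4 = 11.92 m³/s
Stations 1, 7 contribute zero (depth or velocity is 0).
Q = Σ qᵢ = 20.43 m³/s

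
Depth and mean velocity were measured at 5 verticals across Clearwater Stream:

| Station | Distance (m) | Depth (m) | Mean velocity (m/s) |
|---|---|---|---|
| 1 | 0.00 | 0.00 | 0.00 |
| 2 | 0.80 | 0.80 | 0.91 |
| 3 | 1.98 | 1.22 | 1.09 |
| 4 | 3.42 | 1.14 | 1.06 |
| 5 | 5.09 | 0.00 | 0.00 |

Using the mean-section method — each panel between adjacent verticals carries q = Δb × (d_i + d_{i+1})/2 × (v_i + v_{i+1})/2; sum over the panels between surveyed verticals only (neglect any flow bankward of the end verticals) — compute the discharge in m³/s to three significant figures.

Panel 1-2: Δb = 0.8 m, d̄ = (0.00+0.80)/2 = 0.4, v̄ = (0.00+0.91)/2 = 0.455 → q = 0.8×0.4×0.455 = 0.1456 m³/s
Panel 2-3: Δb = 1.18 m, d̄ = (0.80+1.22)/2 = 1.01, v̄ = (0.91+1.09)/2 = 1 → q = 1.18×1.01×1 = 1.192 m³/s
Panel 3-4: Δb = 1.44 m, d̄ = (1.22+1.14)/2 = 1.18, v̄ = (1.09+1.06)/2 = 1.075 → q = 1.44×1.18×1.075 = 1.827 m³/s
Panel 4-5: Δb = 1.67 m, d̄ = (1.14+0.00)/2 = 0.57, v̄ = (1.06+0.00)/2 = 0.53 → q = 1.67×0.57×0.53 = 0.5045 m³/s
Q = Σ q = 3.669 m³/s

3.67 m³/s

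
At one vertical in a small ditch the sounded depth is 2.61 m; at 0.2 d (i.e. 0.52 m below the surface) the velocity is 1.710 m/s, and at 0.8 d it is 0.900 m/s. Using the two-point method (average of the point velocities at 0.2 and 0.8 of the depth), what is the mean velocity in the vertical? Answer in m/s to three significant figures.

v̄ = (1.710 + 0.900) / 2 = 1.305 m/s

1.31 m/s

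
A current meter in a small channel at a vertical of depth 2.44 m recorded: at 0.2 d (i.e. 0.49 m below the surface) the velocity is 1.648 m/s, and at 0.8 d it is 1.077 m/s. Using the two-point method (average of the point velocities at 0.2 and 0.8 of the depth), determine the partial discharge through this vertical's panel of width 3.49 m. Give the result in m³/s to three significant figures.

11.6 m³/s

v̄ = (1.648 + 1.077) / 2 = 1.363 m/s
q = v̄ × d × w = 1.363 × 2.44 × 3.49 = 11.60 m³/s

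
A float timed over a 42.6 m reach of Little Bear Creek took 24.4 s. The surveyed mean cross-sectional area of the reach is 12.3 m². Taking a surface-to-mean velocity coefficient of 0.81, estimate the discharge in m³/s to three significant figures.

17.4 m³/s

v_surface = L / t̄ = 42.6 / 24.4 = 1.746 m/s
v_mean = 0.81 × 1.746 = 1.414 m/s
Q = A × v_mean = 12.3 × 1.414 = 17.39 m³/s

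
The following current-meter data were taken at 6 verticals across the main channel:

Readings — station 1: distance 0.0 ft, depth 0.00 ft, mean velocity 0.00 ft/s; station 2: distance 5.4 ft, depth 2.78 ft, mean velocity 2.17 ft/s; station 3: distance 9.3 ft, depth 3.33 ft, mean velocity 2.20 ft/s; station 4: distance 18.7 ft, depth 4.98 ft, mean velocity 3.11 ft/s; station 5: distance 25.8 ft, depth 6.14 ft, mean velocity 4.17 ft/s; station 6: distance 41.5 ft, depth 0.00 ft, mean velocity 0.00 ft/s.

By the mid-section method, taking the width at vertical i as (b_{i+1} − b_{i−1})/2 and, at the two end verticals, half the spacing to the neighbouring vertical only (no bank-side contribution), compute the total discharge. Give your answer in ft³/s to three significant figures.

496 ft³/s

w_2 = (9.3 − 0.0)/2 = 4.65 ft; q_2 = 2.17 × 2.78 × 4.65 = 28.05 ft³/s
w_3 = (18.7 − 5.4)/2 = 6.65 ft; q_3 = 2.20 × 3.33 × 6.65 = 48.72 ft³/s
w_4 = (25.8 − 9.3)/2 = 8.25 ft; q_4 = 3.11 × 4.98 × 8.25 = 127.8 ft³/s
w_5 = (41.5 − 18.7)/2 = 11.4 ft; q_5 = 4.17 × 6.14 × 11.4 = 291.9 ft³/s
Stations 1, 6 contribute zero (depth or velocity is 0).
Q = Σ qᵢ = 496.4 ft³/s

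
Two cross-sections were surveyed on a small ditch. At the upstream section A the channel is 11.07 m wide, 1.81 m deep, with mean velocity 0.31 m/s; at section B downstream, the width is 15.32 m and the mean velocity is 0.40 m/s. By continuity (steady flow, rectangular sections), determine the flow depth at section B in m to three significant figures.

Q = A₁V₁ = (11.07×1.81) × 0.31 = 6.211 m³/s
d₂ = Q/(b₂ V₂) = 6.211/(15.32×0.40) = 1.014 m

1.01 m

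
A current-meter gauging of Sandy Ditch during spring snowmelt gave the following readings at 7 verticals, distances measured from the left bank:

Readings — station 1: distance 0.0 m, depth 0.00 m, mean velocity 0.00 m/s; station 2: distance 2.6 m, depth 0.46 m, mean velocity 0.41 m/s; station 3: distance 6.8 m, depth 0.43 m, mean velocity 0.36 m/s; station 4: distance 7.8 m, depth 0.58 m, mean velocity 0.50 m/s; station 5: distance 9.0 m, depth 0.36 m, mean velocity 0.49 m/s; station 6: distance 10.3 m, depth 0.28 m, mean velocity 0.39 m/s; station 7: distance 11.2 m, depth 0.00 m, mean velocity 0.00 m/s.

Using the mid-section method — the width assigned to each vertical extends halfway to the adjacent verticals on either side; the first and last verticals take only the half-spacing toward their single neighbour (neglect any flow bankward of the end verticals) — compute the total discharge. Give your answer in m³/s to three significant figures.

w_2 = (6.8 − 0.0)/2 = 3.4 m; q_2 = 0.41 × 0.46 × 3.4 = 0.6412 m³/s
w_3 = (7.8 − 2.6)/2 = 2.6 m; q_3 = 0.36 × 0.43 × 2.6 = 0.4025 m³/s
w_4 = (9.0 − 6.8)/2 = 1.1 m; q_4 = 0.50 × 0.58 × 1.1 = 0.3190 m³/s
w_5 = (10.3 − 7.8)/2 = 1.25 m; q_5 = 0.49 × 0.36 × 1.25 = 0.2205 m³/s
w_6 = (11.2 − 9.0)/2 = 1.1 m; q_6 = 0.39 × 0.28 × 1.1 = 0.1201 m³/s
Stations 1, 7 contribute zero (depth or velocity is 0).
Q = Σ qᵢ = 1.703 m³/s

1.70 m³/s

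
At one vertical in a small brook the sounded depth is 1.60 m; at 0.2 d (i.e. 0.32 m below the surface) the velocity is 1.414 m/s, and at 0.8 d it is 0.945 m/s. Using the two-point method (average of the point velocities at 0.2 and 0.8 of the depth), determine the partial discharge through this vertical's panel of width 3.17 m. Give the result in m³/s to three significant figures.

5.98 m³/s

v̄ = (1.414 + 0.945) / 2 = 1.180 m/s
q = v̄ × d × w = 1.180 × 1.60 × 3.17 = 5.982 m³/s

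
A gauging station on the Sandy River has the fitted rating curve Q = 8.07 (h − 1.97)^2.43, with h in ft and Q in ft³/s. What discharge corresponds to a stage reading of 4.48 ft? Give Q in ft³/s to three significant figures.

Q = 8.07 × (4.48 − 1.97)^2.43 = 8.07 × 2.51^2.43 = 75.52 ft³/s

75.5 ft³/s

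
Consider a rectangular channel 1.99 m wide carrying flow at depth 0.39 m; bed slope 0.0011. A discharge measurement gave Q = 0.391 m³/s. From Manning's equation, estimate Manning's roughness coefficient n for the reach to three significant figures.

A = b·y = 1.99 × 0.39 = 0.7761 m²
P = b + 2y = 1.99 + 2×0.39 = 2.770 m
R = A/P = 0.7761/2.770 = 0.2802 m
n = (1/Q)·A·R^(2/3)·S^(1/2) = (1/0.391) × 0.7761 × 0.4282 × 0.03317 = 0.02819

0.0282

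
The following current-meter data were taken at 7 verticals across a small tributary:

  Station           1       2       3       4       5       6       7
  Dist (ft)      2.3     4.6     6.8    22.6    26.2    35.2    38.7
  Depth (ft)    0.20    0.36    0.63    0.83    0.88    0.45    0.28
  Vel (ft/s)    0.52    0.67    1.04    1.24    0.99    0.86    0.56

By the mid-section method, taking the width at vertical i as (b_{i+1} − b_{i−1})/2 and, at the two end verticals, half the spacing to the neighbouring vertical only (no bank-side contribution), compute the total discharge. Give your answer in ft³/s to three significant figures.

w_1 = (4.6 − 2.3)/2 = 1.15 ft; q_1 = 0.52 × 0.20 × 1.15 = 0.1196 ft³/s
w_2 = (6.8 − 2.3)/2 = 2.25 ft; q_2 = 0.67 × 0.36 × 2.25 = 0.5427 ft³/s
w_3 = (22.6 − 4.6)/2 = 9 ft; q_3 = 1.04 × 0.63 × 9 = 5.897 ft³/s
w_4 = (26.2 − 6.8)/2 = 9.7 ft; q_4 = 1.24 × 0.83 × 9.7 = 9.983 ft³/s
w_5 = (35.2 − 22.6)/2 = 6.3 ft; q_5 = 0.99 × 0.88 × 6.3 = 5.489 ft³/s
w_6 = (38.7 − 26.2)/2 = 6.25 ft; q_6 = 0.86 × 0.45 × 6.25 = 2.419 ft³/s
w_7 = (38.7 − 35.2)/2 = 1.75 ft; q_7 = 0.56 × 0.28 × 1.75 = 0.2744 ft³/s
Q = Σ qᵢ = 24.72 ft³/s

24.7 ft³/s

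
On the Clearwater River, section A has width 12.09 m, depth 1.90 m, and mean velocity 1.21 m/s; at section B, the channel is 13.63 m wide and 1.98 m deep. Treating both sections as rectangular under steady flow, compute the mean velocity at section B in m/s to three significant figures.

1.03 m/s

Q = A₁V₁ = (12.09×1.90) × 1.21 = 27.79 m³/s
A₂ = 13.63 × 1.98 = 26.99 m²
V₂ = Q/A₂ = 27.79/26.99 = 1.030 m/s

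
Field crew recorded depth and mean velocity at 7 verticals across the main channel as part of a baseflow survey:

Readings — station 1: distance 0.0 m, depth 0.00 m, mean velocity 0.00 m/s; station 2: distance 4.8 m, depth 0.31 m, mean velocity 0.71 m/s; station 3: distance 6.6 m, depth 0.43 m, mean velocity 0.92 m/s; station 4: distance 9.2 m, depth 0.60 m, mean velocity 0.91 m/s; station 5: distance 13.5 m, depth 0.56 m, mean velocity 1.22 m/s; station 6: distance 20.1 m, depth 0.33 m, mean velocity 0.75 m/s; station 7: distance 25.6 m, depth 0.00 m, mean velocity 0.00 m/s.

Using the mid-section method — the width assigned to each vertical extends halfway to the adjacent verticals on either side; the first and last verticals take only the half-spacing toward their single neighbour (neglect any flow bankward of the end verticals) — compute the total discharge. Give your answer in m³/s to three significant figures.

w_2 = (6.6 − 0.0)/2 = 3.3 m; q_2 = 0.71 × 0.31 × 3.3 = 0.7263 m³/s
w_3 = (9.2 − 4.8)/2 = 2.2 m; q_3 = 0.92 × 0.43 × 2.2 = 0.8703 m³/s
w_4 = (13.5 − 6.6)/2 = 3.45 m; q_4 = 0.91 × 0.60 × 3.45 = 1.884 m³/s
w_5 = (20.1 − 9.2)/2 = 5.45 m; q_5 = 1.22 × 0.56 × 5.45 = 3.723 m³/s
w_6 = (25.6 − 13.5)/2 = 6.05 m; q_6 = 0.75 × 0.33 × 6.05 = 1.497 m³/s
Stations 1, 7 contribute zero (depth or velocity is 0).
Q = Σ qᵢ = 8.701 m³/s

8.70 m³/s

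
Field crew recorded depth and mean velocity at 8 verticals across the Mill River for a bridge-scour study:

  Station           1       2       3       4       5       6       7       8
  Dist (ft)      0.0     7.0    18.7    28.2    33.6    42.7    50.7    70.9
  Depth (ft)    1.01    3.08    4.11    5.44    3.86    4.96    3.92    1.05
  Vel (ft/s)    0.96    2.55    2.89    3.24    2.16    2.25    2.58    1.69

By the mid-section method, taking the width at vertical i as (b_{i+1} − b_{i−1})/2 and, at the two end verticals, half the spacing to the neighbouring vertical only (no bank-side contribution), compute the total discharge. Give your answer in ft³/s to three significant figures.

650 ft³/s

w_1 = (7.0 − 0.0)/2 = 3.5 ft; q_1 = 0.96 × 1.01 × 3.5 = 3.394 ft³/s
w_2 = (18.7 − 0.0)/2 = 9.35 ft; q_2 = 2.55 × 3.08 × 9.35 = 73.43 ft³/s
w_3 = (28.2 − 7.0)/2 = 10.6 ft; q_3 = 2.89 × 4.11 × 10.6 = 125.9 ft³/s
w_4 = (33.6 − 18.7)/2 = 7.45 ft; q_4 = 3.24 × 5.44 × 7.45 = 131.3 ft³/s
w_5 = (42.7 − 28.2)/2 = 7.25 ft; q_5 = 2.16 × 3.86 × 7.25 = 60.45 ft³/s
w_6 = (50.7 − 33.6)/2 = 8.55 ft; q_6 = 2.25 × 4.96 × 8.55 = 95.42 ft³/s
w_7 = (70.9 − 42.7)/2 = 14.1 ft; q_7 = 2.58 × 3.92 × 14.1 = 142.6 ft³/s
w_8 = (70.9 − 50.7)/2 = 10.1 ft; q_8 = 1.69 × 1.05 × 10.1 = 17.92 ft³/s
Q = Σ qᵢ = 650.4 ft³/s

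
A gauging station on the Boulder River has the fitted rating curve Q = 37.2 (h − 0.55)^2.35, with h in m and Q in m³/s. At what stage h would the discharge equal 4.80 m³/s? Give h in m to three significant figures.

h − h₀ = (Q/C)^(1/b) = (4.80/37.2)^(1/2.35) = 0.4184 m
h = 0.55 + 0.4184 = 0.9684 m

0.968 m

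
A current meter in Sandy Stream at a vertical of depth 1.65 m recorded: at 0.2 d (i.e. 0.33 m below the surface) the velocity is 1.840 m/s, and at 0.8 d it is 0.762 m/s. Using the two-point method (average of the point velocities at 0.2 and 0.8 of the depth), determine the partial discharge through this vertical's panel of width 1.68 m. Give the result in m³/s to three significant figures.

3.61 m³/s

v̄ = (1.840 + 0.762) / 2 = 1.301 m/s
q = v̄ × d × w = 1.301 × 1.65 × 1.68 = 3.606 m³/s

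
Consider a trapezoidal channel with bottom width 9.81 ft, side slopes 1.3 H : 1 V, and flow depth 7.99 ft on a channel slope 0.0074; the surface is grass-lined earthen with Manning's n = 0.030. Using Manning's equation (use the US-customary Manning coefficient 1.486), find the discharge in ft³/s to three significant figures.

1870 ft³/s

A = (b + z·y)·y = (9.81 + 1.3×7.99)×7.99 = 161.4 ft²
P = b + 2y√(1+z²) = 9.81 + 2×7.99×√(1+1.3²) = 36.02 ft
R = A/P = 161.4/36.02 = 4.480 ft
Q = (1.486/n)·A·R^(2/3)·S^(1/2) = (1.486/0.030) × 161.4 × 4.480^(2/3) × 0.0074^(1/2) = 1869 ft³/s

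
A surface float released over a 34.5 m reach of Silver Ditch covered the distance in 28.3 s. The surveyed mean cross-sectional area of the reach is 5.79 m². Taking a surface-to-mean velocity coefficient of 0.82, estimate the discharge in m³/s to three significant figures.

5.79 m³/s

v_surface = L / t̄ = 34.5 / 28.3 = 1.219 m/s
v_mean = 0.82 × 1.219 = 0.9996 m/s
Q = A × v_mean = 5.79 × 0.9996 = 5.788 m³/s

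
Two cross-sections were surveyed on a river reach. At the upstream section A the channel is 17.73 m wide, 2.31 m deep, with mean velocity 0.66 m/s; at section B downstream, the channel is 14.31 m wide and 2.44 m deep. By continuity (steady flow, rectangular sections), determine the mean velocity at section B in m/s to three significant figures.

0.774 m/s

Q = A₁V₁ = (17.73×2.31) × 0.66 = 27.03 m³/s
A₂ = 14.31 × 2.44 = 34.92 m²
V₂ = Q/A₂ = 27.03/34.92 = 0.7742 m/s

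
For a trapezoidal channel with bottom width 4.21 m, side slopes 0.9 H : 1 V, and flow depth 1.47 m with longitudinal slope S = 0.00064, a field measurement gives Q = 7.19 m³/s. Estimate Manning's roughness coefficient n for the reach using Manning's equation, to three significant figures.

A = (b + z·y)·y = (4.21 + 0.9×1.47)×1.47 = 8.134 m²
P = b + 2y√(1+z²) = 4.21 + 2×1.47×√(1+0.9²) = 8.165 m
R = A/P = 8.134/8.165 = 0.9961 m
n = (1/Q)·A·R^(2/3)·S^(1/2) = (1/7.19) × 8.134 × 0.9974 × 0.02530 = 0.02854

0.0285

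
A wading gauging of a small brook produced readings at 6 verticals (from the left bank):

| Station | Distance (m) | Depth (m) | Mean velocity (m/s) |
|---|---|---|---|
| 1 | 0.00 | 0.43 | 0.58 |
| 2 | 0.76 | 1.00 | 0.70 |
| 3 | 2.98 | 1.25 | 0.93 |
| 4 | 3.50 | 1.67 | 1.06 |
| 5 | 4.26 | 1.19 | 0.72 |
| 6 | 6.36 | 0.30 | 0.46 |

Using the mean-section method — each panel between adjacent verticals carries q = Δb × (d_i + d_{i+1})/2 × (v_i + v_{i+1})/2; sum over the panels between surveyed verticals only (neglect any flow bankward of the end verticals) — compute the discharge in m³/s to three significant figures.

5.03 m³/s

Panel 1-2: Δb = 0.76 m, d̄ = (0.43+1.00)/2 = 0.715, v̄ = (0.58+0.70)/2 = 0.64 → q = 0.76×0.715×0.64 = 0.3478 m³/s
Panel 2-3: Δb = 2.22 m, d̄ = (1.00+1.25)/2 = 1.125, v̄ = (0.70+0.93)/2 = 0.815 → q = 2.22×1.125×0.815 = 2.035 m³/s
Panel 3-4: Δb = 0.52 m, d̄ = (1.25+1.67)/2 = 1.46, v̄ = (0.93+1.06)/2 = 0.995 → q = 0.52×1.46×0.995 = 0.7554 m³/s
Panel 4-5: Δb = 0.76 m, d̄ = (1.67+1.19)/2 = 1.43, v̄ = (1.06+0.72)/2 = 0.89 → q = 0.76×1.43×0.89 = 0.9673 m³/s
Panel 5-6: Δb = 2.1 m, d̄ = (1.19+0.30)/2 = 0.745, v̄ = (0.72+0.46)/2 = 0.59 → q = 2.1×0.745×0.59 = 0.9231 m³/s
Q = Σ q = 5.029 m³/s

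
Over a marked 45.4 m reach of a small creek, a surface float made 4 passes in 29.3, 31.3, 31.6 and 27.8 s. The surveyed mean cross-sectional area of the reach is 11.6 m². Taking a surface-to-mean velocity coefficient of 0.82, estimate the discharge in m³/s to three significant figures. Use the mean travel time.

14.4 m³/s

t̄ = (29.3 + 31.3 + 31.6 + 27.8) / 4 = 30 s
v_surface = L / t̄ = 45.4 / 30 = 1.513 m/s
v_mean = 0.82 × 1.513 = 1.241 m/s
Q = A × v_mean = 11.6 × 1.241 = 14.39 m³/s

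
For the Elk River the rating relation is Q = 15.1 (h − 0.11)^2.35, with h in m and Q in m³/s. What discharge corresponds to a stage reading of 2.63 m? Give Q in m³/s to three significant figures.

133 m³/s

Q = 15.1 × (2.63 − 0.11)^2.35 = 15.1 × 2.52^2.35 = 132.5 m³/s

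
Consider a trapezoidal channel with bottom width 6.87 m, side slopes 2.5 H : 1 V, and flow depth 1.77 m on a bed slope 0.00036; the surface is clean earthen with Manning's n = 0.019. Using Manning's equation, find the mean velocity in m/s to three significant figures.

1.14 m/s

A = (b + z·y)·y = (6.87 + 2.5×1.77)×1.77 = 19.99 m²
P = b + 2y√(1+z²) = 6.87 + 2×1.77×√(1+2.5²) = 16.40 m
R = A/P = 19.99/16.40 = 1.219 m
Q = (1/n)·A·R^(2/3)·S^(1/2) = (1/0.019) × 19.99 × 1.219^(2/3) × 0.00036^(1/2) = 22.78 m³/s
V = Q/A = 22.78/19.99 = 1.139 m/s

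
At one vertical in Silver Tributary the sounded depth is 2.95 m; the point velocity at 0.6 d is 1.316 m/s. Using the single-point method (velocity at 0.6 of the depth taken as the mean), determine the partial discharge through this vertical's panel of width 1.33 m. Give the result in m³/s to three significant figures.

v̄ = v₀.₆ = 1.316 m/s
q = v̄ × d × w = 1.316 × 2.95 × 1.33 = 5.163 m³/s

5.16 m³/s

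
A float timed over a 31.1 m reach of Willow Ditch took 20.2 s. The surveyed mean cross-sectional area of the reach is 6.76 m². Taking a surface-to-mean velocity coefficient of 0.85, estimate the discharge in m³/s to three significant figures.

8.85 m³/s

v_surface = L / t̄ = 31.1 / 20.2 = 1.540 m/s
v_mean = 0.85 × 1.540 = 1.309 m/s
Q = A × v_mean = 6.76 × 1.309 = 8.847 m³/s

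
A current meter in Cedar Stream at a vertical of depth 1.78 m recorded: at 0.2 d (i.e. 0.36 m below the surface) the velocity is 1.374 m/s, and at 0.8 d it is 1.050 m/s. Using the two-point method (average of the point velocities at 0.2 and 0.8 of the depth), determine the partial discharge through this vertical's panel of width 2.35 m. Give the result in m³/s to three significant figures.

5.07 m³/s

v̄ = (1.374 + 1.050) / 2 = 1.212 m/s
q = v̄ × d × w = 1.212 × 1.78 × 2.35 = 5.070 m³/s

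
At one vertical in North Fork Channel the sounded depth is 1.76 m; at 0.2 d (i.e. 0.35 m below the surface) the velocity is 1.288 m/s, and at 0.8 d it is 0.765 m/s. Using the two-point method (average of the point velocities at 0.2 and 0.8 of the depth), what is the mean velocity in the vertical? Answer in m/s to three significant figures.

1.03 m/s

v̄ = (1.288 + 0.765) / 2 = 1.027 m/s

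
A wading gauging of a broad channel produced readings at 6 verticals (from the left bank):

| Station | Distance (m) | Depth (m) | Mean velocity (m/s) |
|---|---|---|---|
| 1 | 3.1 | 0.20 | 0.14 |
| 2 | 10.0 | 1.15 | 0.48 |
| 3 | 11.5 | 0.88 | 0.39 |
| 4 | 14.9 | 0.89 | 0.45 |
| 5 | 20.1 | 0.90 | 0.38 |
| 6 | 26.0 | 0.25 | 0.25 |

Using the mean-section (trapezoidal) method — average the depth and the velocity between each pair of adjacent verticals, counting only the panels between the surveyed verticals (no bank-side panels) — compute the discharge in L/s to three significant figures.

6370 L/s

Panel 1-2: Δb = 6.9 m, d̄ = (0.20+1.15)/2 = 0.675, v̄ = (0.14+0.48)/2 = 0.31 → q = 6.9×0.675×0.31 = 1.444 m³/s
Panel 2-3: Δb = 1.5 m, d̄ = (1.15+0.88)/2 = 1.015, v̄ = (0.48+0.39)/2 = 0.435 → q = 1.5×1.015×0.435 = 0.6623 m³/s
Panel 3-4: Δb = 3.4 m, d̄ = (0.88+0.89)/2 = 0.885, v̄ = (0.39+0.45)/2 = 0.42 → q = 3.4×0.885×0.42 = 1.264 m³/s
Panel 4-5: Δb = 5.2 m, d̄ = (0.89+0.90)/2 = 0.895, v̄ = (0.45+0.38)/2 = 0.415 → q = 5.2×0.895×0.415 = 1.931 m³/s
Panel 5-6: Δb = 5.9 m, d̄ = (0.90+0.25)/2 = 0.575, v̄ = (0.38+0.25)/2 = 0.315 → q = 5.9×0.575×0.315 = 1.069 m³/s
Q = Σ q = 6.370 m³/s
= 6.370 × 1000 = 6370 L/s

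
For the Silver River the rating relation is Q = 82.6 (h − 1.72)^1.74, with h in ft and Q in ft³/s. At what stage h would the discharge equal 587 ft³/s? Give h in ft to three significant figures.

4.81 ft

h − h₀ = (Q/C)^(1/b) = (587/82.6)^(1/1.74) = 3.086 ft
h = 1.72 + 3.086 = 4.806 ft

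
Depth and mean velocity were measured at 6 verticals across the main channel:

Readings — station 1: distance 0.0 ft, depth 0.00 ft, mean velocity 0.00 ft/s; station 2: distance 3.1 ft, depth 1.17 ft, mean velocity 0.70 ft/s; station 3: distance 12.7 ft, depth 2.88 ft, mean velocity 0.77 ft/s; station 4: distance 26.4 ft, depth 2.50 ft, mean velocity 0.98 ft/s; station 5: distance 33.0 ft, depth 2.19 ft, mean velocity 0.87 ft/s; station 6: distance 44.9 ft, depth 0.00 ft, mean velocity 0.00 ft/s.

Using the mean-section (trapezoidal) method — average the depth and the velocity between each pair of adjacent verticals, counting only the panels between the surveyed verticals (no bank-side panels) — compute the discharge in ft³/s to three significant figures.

67.2 ft³/s

Panel 1-2: Δb = 3.1 ft, d̄ = (0.00+1.17)/2 = 0.585, v̄ = (0.00+0.70)/2 = 0.35 → q = 3.1×0.585×0.35 = 0.6347 ft³/s
Panel 2-3: Δb = 9.6 ft, d̄ = (1.17+2.88)/2 = 2.025, v̄ = (0.70+0.77)/2 = 0.735 → q = 9.6×2.025×0.735 = 14.29 ft³/s
Panel 3-4: Δb = 13.7 ft, d̄ = (2.88+2.50)/2 = 2.69, v̄ = (0.77+0.98)/2 = 0.875 → q = 13.7×2.69×0.875 = 32.25 ft³/s
Panel 4-5: Δb = 6.6 ft, d̄ = (2.50+2.19)/2 = 2.345, v̄ = (0.98+0.87)/2 = 0.925 → q = 6.6×2.345×0.925 = 14.32 ft³/s
Panel 5-6: Δb = 11.9 ft, d̄ = (2.19+0.00)/2 = 1.095, v̄ = (0.87+0.00)/2 = 0.435 → q = 11.9×1.095×0.435 = 5.668 ft³/s
Q = Σ q = 67.15 ft³/s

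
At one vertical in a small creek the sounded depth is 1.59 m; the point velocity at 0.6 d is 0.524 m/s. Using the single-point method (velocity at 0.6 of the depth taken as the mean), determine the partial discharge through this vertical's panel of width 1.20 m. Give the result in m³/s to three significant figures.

1.00 m³/s

v̄ = v₀.₆ = 0.524 m/s
q = v̄ × d × w = 0.5240 × 1.59 × 1.20 = 0.9998 m³/s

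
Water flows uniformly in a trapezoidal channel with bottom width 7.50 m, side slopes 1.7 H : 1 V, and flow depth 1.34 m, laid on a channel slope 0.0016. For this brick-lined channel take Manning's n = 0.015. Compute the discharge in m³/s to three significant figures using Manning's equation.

A = (b + z·y)·y = (7.50 + 1.7×1.34)×1.34 = 13.10 m²
P = b + 2y√(1+z²) = 7.50 + 2×1.34×√(1+1.7²) = 12.79 m
R = A/P = 13.10/12.79 = 1.025 m
Q = (1/n)·A·R^(2/3)·S^(1/2) = (1/0.015) × 13.10 × 1.025^(2/3) × 0.0016^(1/2) = 35.51 m³/s

35.5 m³/s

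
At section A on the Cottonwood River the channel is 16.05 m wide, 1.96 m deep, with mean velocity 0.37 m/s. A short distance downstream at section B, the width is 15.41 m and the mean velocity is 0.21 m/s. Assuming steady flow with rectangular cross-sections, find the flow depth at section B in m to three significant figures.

3.60 m

Q = A₁V₁ = (16.05×1.96) × 0.37 = 11.64 m³/s
d₂ = Q/(b₂ V₂) = 11.64/(15.41×0.21) = 3.597 m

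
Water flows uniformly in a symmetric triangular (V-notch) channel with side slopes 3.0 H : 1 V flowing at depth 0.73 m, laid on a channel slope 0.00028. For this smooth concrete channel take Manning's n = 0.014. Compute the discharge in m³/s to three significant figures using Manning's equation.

A = z·y² = 3.0×0.73² = 1.599 m²
P = 2y√(1+z²) = 2×0.73×√(1+3.0²) = 4.617 m
R = A/P = 1.599/4.617 = 0.3463 m
Q = (1/n)·A·R^(2/3)·S^(1/2) = (1/0.014) × 1.599 × 0.3463^(2/3) × 0.00028^(1/2) = 0.9422 m³/s

0.942 m³/s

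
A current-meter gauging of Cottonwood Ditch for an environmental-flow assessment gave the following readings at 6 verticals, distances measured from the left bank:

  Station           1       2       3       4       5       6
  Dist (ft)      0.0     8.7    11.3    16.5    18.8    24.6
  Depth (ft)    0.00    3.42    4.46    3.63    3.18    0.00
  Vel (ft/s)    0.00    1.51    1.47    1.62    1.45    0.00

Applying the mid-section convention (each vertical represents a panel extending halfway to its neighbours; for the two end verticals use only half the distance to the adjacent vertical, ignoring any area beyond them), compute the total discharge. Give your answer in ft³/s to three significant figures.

95.5 ft³/s

w_2 = (11.3 − 0.0)/2 = 5.65 ft; q_2 = 1.51 × 3.42 × 5.65 = 29.18 ft³/s
w_3 = (16.5 − 8.7)/2 = 3.9 ft; q_3 = 1.47 × 4.46 × 3.9 = 25.57 ft³/s
w_4 = (18.8 − 11.3)/2 = 3.75 ft; q_4 = 1.62 × 3.63 × 3.75 = 22.05 ft³/s
w_5 = (24.6 − 16.5)/2 = 4.05 ft; q_5 = 1.45 × 3.18 × 4.05 = 18.67 ft³/s
Stations 1, 6 contribute zero (depth or velocity is 0).
Q = Σ qᵢ = 95.47 ft³/s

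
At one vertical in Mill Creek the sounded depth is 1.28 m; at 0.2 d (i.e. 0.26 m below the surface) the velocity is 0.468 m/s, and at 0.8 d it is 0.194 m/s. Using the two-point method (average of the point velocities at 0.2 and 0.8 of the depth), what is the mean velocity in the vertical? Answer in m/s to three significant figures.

v̄ = (0.468 + 0.194) / 2 = 0.3310 m/s

0.331 m/s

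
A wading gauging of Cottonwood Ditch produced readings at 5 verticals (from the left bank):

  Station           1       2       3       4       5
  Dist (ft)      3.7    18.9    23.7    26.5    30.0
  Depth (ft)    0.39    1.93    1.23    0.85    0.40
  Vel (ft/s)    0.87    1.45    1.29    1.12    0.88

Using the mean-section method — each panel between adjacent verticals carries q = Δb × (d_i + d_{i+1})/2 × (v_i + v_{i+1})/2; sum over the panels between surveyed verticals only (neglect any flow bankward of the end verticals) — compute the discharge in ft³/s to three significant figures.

Panel 1-2: Δb = 15.2 ft, d̄ = (0.39+1.93)/2 = 1.16, v̄ = (0.87+1.45)/2 = 1.16 → q = 15.2×1.16×1.16 = 20.45 ft³/s
Panel 2-3: Δb = 4.8 ft, d̄ = (1.93+1.23)/2 = 1.58, v̄ = (1.45+1.29)/2 = 1.37 → q = 4.8×1.58×1.37 = 10.39 ft³/s
Panel 3-4: Δb = 2.8 ft, d̄ = (1.23+0.85)/2 = 1.04, v̄ = (1.29+1.12)/2 = 1.205 → q = 2.8×1.04×1.205 = 3.509 ft³/s
Panel 4-5: Δb = 3.5 ft, d̄ = (0.85+0.40)/2 = 0.625, v̄ = (1.12+0.88)/2 = 1 → q = 3.5×0.625×1 = 2.188 ft³/s
Q = Σ q = 36.54 ft³/s

36.5 ft³/s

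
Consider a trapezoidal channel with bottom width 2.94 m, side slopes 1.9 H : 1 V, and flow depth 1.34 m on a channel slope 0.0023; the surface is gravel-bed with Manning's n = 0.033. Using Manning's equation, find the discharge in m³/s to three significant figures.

9.55 m³/s

A = (b + z·y)·y = (2.94 + 1.9×1.34)×1.34 = 7.351 m²
P = b + 2y√(1+z²) = 2.94 + 2×1.34×√(1+1.9²) = 8.694 m
R = A/P = 7.351/8.694 = 0.8455 m
Q = (1/n)·A·R^(2/3)·S^(1/2) = (1/0.033) × 7.351 × 0.8455^(2/3) × 0.0023^(1/2) = 9.553 m³/s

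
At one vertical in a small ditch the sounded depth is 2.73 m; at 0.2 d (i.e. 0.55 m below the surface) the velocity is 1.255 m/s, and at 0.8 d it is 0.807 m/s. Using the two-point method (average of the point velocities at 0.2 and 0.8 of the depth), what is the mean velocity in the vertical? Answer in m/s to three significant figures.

1.03 m/s

v̄ = (1.255 + 0.807) / 2 = 1.031 m/s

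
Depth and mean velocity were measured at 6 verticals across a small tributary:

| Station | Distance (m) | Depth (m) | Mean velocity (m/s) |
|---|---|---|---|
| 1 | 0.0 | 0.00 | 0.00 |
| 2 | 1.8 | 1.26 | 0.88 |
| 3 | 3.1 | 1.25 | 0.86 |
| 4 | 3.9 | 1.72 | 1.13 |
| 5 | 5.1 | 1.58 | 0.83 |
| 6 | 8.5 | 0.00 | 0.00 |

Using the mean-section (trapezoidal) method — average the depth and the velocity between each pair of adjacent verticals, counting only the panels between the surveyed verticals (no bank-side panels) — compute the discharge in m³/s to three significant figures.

Panel 1-2: Δb = 1.8 m, d̄ = (0.00+1.26)/2 = 0.63, v̄ = (0.00+0.88)/2 = 0.44 → q = 1.8×0.63×0.44 = 0.4990 m³/s
Panel 2-3: Δb = 1.3 m, d̄ = (1.26+1.25)/2 = 1.255, v̄ = (0.88+0.86)/2 = 0.87 → q = 1.3×1.255×0.87 = 1.419 m³/s
Panel 3-4: Δb = 0.8 m, d̄ = (1.25+1.72)/2 = 1.485, v̄ = (0.86+1.13)/2 = 0.995 → q = 0.8×1.485×0.995 = 1.182 m³/s
Panel 4-5: Δb = 1.2 m, d̄ = (1.72+1.58)/2 = 1.65, v̄ = (1.13+0.83)/2 = 0.98 → q = 1.2×1.65×0.98 = 1.940 m³/s
Panel 5-6: Δb = 3.4 m, d̄ = (1.58+0.00)/2 = 0.79, v̄ = (0.83+0.00)/2 = 0.415 → q = 3.4×0.79×0.415 = 1.115 m³/s
Q = Σ q = 6.156 m³/s

6.16 m³/s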